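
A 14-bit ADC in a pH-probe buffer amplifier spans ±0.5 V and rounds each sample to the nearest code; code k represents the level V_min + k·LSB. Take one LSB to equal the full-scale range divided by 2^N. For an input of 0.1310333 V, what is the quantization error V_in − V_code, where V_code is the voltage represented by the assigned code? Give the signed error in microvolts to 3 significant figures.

Full-scale range = 0.5 V − (-0.5 V) = 1 V. LSB = 1 V / 2^14 ≈ 61.04 µV.
(0.1310333 − (-0.5)) / LSB = 0.6310333 × 16384/1 = 10338.8496. Nearest integer: k = 10339.
Reconstructed level: -0.5 + 10339 × 1/16384 V = 0.13104248047 V.
Error = V_in − V_code = 0.1310333 − (0.13104248047) = −9.18 µV.

−9.18 µV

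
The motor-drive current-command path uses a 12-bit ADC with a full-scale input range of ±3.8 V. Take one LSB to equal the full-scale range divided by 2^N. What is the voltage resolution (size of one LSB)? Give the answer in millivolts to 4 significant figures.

Span: 3.8 V − (-3.8 V) = 7.6 V.
There are 2^12 = 4096 steps.
Step size = 7.6/4096 V = 1.855 mV.

1.855 mV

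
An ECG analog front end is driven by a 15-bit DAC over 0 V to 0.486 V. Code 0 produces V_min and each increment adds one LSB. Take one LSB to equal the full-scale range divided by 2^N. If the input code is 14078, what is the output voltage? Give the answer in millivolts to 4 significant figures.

Full-scale range = 0.486 V. LSB = 0.486 V / 2^15.
V_out = V_min + code × LSB = 0 V + 14078 × 0.486 V / 32768
      = 0 + 0.208798 = 0.208798 V.

208.8 mV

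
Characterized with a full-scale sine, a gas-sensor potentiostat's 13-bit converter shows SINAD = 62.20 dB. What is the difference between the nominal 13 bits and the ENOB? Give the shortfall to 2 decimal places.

2.96 bits

N_eff = (62.20 − 1.76)/6.02 = 10.0399 bits.
Lost resolution: 13 − 10.0399 = 2.9601 bits.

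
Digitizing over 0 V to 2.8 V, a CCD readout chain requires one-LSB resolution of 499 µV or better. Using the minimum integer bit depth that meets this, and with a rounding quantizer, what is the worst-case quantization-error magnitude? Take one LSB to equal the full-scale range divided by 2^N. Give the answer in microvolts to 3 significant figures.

171 µV

V_FS = 2.8 V.
2.8 V / 499 µV = 5611. Since 2^12 = 4096 and 2^13 = 8192, N = 13.
LSB = 2.8 V ÷ 2^13 = 2.8/8192 V = 341.80 µV.
Max error for round-to-nearest is LSB/2 = 171 µV.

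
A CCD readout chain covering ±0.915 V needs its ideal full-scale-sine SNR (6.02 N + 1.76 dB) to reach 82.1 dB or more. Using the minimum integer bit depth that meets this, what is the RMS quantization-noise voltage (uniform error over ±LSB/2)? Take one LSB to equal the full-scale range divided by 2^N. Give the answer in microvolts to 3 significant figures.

Range = 0.915 − (-0.915) = 1.83 V.
N ≥ (82.1 − 1.76)/6.02 = 13.346 → N_min = 14.
Step size = 1.83/16384 V = 111.69 µV.
RMS noise = LSB/√12 = 32.2 µV.

32.2 µV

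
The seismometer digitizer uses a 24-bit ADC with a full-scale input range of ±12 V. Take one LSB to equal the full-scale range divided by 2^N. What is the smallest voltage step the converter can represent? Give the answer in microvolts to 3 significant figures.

1.43 µV

Span: 12 V − (-12 V) = 24 V.
2^24 = 16777216 levels.
LSB = 24 V / 2^24 = 1.43 µV.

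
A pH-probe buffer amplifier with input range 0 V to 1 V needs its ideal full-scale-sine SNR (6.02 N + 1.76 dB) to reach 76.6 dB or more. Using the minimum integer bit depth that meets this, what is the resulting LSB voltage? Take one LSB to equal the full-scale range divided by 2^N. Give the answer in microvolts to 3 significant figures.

Range is 1 V.
N ≥ (76.6 − 1.76)/6.02 = 12.432 → N_min = 13.
Step size = 1/8192 V = 122 µV.

122 µV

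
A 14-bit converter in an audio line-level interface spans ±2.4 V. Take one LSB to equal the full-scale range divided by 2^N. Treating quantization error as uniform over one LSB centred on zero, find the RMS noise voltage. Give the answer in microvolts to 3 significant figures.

84.6 µV

Span: 2.4 V − (-2.4 V) = 4.8 V.
Step size = 4.8/16384 V = 292.97 µV.
V_rms = LSB/√12 = 292.97 µV / √12 = 84.6 µV.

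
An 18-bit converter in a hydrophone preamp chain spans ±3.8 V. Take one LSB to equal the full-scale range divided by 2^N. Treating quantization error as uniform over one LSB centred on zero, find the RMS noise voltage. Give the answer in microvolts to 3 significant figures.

8.37 µV

Span: 3.8 V − (-3.8 V) = 7.6 V.
Step size = 7.6/262144 V = 28.992 µV.
RMS of a uniform error over width LSB is LSB/√12 = 8.37 µV.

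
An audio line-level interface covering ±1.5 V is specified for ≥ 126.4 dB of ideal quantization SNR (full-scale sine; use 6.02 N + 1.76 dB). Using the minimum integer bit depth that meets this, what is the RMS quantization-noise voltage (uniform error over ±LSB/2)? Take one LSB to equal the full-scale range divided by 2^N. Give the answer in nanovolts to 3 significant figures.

The full-scale span is 1.5 − (-1.5) = 3 V.
6.02 N + 1.76 ≥ 126.4 gives N ≥ 20.704, so the minimum integer is 21.
Step size = 3/2097152 V = 1.4305 µV.
V_rms = LSB/√12 = 413 nV.

413 nV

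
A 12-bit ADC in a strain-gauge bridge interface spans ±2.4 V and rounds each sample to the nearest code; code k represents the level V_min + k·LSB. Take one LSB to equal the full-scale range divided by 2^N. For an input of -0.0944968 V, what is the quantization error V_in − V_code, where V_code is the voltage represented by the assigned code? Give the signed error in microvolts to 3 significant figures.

Full-scale range = 2.4 V − (-2.4 V) = 4.8 V. LSB = 4.8 V / 2^12 ≈ 1.172 mV.
(-0.0944968 − (-2.4)) / LSB = 2.3055032 × 4096/4.8 = 1967.3627. Nearest integer: k = 1967.
V_code = -2.4 + (1967/4096) × 4.8 = -0.09492187500 V.
V_in − V_code = -0.0944968 − (-0.09492187500) = +425 µV.

+425 µV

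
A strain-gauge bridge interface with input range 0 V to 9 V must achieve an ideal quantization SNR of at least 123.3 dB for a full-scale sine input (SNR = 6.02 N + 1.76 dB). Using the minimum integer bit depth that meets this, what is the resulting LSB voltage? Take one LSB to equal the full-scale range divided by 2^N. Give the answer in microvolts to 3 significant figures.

4.29 µV

Full-scale range = 9 V.
6.02 N + 1.76 ≥ 123.3 gives N ≥ 20.189, so the minimum integer is 21.
LSB = 9 V ÷ 2^21 = 9/2097152 V = 4.29 µV.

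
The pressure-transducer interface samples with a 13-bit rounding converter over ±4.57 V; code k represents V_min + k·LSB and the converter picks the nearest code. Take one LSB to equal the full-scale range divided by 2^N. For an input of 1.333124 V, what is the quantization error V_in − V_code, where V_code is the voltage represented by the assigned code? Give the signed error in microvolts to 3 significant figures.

−165 µV

The full-scale span is 4.57 − (-4.57) = 9.14 V. LSB = 9.14 V / 2^13 ≈ 1.116 mV.
(1.333124 − (-4.57)) / LSB = 5.903124 × 8192/9.14 = 5290.8525. Nearest integer: k = 5291.
V_code = -4.57 + (5291/8192) × 9.14 = 1.333288574 V.
e = 1.333124 − (1.333288574) = −165 µV.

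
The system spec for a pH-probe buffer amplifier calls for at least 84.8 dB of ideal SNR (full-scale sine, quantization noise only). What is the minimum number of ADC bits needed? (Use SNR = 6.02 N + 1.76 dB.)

14 bits

Solving 6.02 N ≥ 84.8 − 1.76: N ≥ 13.794. Round up → N = 14.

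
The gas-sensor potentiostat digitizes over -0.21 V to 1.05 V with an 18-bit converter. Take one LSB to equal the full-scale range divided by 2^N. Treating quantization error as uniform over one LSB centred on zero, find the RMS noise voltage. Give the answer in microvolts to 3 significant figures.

The full-scale span is 1.05 − (-0.21) = 1.26 V.
LSB = 1.26 V / 2^18 = 4.8065 µV.
RMS of a uniform error over width LSB is LSB/√12 = 1.39 µV.

1.39 µV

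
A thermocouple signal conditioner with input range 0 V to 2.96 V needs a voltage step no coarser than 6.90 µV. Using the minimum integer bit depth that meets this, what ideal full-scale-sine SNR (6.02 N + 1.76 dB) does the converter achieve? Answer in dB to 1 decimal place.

116.1 dB

Span = 2.96 V.
Need 2^N ≥ 2.96 V / 6.90 µV = 429000 → N_min = 19.
SNR = 6.02 × 19 + 1.76 = 116.14 dB.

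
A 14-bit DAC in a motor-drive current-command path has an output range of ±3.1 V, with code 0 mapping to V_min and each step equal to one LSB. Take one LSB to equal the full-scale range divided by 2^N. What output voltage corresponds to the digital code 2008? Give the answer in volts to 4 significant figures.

Span: 3.1 V − (-3.1 V) = 6.2 V. LSB = 6.2 V / 2^14.
V_out = V_min + code × LSB = -3.1 V + 2008 × 6.2 V / 16384
      = -3.1 V + 0.759863 V = -2.34014 V.

-2.340 V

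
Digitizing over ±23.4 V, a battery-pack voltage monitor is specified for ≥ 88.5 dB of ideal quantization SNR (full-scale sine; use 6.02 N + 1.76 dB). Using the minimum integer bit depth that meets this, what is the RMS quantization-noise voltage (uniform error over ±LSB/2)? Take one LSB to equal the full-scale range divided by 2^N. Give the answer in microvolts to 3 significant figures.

412 µV

Full-scale range = 23.4 V − (-23.4 V) = 46.8 V.
6.02 N + 1.76 ≥ 88.5 gives N ≥ 14.409, so the minimum integer is 15.
LSB = 46.8 V / 2^15 = 1.4282 mV.
V_rms = LSB/√12 = 412 µV.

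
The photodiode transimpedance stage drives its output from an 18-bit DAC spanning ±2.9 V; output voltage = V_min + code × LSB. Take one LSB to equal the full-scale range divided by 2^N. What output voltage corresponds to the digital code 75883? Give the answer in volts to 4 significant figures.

Full-scale range = 2.9 V − (-2.9 V) = 5.8 V. LSB = 5.8 V / 2^18.
V_out = -2.9 + 75883 × (5.8/262144) V
      = -2.9 + 1.67893 = -1.22107 V.

-1.221 V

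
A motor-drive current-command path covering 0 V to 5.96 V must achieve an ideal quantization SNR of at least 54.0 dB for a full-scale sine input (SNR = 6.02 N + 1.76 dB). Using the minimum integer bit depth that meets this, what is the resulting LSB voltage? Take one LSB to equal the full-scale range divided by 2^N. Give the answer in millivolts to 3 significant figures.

V_FS = 5.96 V.
Solving 6.02 N ≥ 54.0 − 1.76: N ≥ 8.678. Round up → N = 9.
LSB = 5.96 V / 2^9 = 11.6 mV.

11.6 mV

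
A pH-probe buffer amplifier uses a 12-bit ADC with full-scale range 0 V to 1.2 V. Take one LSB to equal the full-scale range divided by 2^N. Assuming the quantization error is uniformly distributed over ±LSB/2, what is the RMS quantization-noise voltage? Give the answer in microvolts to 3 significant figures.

84.6 µV

Span = 1.2 V.
One LSB is 1.2 V / 4096 = 292.97 µV.
For a uniform distribution on [−LSB/2, +LSB/2], V_rms = LSB/√12 = 292.97 µV/3.4641 = 84.6 µV.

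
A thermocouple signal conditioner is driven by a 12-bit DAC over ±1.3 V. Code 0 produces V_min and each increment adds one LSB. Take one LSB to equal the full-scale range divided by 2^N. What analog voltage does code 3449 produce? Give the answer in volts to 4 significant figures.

Span: 1.3 V − (-1.3 V) = 2.6 V. LSB = 2.6 V / 2^12.
Output = V_min + (3449/4096) × range = -1.3 + 0.842041 × 2.6 V
      = -1.3 + 2.18931 = 0.889307 V.

0.8893 V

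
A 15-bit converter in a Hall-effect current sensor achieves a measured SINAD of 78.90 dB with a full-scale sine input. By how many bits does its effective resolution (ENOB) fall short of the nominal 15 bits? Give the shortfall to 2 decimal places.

2.19 bits

ENOB = (SINAD − 1.76)/6.02 = (78.90 − 1.76)/6.02 = 12.8140 bits.
Shortfall = 15 − 12.8140 = 2.1860 bits.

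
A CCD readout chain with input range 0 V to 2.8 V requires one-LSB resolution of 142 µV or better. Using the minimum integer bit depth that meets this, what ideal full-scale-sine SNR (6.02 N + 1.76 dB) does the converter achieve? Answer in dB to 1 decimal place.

V_FS = 2.8 V.
2.8 V / 142 µV = 19720. Since 2^14 = 16384 and 2^15 = 32768, N = 15.
6.02(15) + 1.76 = 92.06 dB.

92.1 dB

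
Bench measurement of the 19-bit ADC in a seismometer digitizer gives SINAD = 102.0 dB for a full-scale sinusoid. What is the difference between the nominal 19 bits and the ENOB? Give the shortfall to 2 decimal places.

2.35 bits

Effective bits = (102.0 − 1.76)/6.02 = 16.6512.
19 − 16.6512 = 2.35 bits below nominal.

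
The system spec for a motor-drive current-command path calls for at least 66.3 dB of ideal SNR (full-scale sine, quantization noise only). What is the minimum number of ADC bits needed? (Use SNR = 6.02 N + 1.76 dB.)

11 bits

Solving 6.02 N ≥ 66.3 − 1.76: N ≥ 10.721. Round up → N = 11.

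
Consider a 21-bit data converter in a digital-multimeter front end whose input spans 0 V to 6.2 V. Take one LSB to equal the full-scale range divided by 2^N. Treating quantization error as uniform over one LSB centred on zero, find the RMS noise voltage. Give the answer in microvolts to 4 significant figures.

V_FS = 6.2 V.
LSB = 6.2 V / 2^21 = 2.95639 µV.
V_rms = LSB/√12 = 2.95639 µV / √12 = 0.8534 µV.

0.8534 µV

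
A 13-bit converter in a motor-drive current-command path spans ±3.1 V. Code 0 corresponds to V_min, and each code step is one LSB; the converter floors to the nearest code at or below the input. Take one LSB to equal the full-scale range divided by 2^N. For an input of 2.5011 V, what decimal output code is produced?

Span: 3.1 V − (-3.1 V) = 6.2 V. LSB = 6.2 V / 2^13 ≈ 0.7568 mV.
V_in − V_min = 2.5011 − (-3.1) = 5.6011 V.
Divide by LSB: 5.6011 × 8192/6.2 = 7400.6792.
Truncating gives code 7400.

7400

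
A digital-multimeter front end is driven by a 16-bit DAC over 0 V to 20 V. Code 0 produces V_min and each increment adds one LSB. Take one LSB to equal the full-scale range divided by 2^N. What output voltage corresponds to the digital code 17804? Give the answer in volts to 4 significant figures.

5.433 V

V_FS = 20 V. LSB = 20 V / 2^16.
V_out = V_min + code × LSB = 0 V + 17804 × 20 V / 65536
      = 0 V + 5.43335 V = 5.43335 V.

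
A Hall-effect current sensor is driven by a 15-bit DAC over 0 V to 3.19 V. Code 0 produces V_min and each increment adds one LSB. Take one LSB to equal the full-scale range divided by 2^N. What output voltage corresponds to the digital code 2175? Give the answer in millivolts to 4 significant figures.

V_FS = 3.19 V. LSB = 3.19 V / 2^15.
V_out = V_min + code × LSB = 0 V + 2175 × 3.19 V / 32768
      = 0 + 0.211739 = 0.211739 V.

211.7 mV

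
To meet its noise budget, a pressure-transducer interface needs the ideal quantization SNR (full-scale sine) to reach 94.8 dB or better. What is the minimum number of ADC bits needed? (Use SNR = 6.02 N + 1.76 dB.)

Required N = ⌈(94.8 − 1.76)/6.02⌉ = ⌈15.455⌉ = 16.

16 bits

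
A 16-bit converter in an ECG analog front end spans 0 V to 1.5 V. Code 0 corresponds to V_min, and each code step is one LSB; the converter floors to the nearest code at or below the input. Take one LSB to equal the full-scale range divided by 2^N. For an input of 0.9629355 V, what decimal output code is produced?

Full-scale range = 1.5 V. LSB = 1.5 V / 2^16 ≈ 22.89 µV.
(V_in − V_min) × 2^16/range = (0.9629355 − (0)) × 65536/1.5 = 42071.294.
Floor → code = 42071.

42071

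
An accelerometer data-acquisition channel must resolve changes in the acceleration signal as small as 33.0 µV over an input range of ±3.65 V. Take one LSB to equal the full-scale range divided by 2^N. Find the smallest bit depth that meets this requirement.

18 bits

Span: 3.65 V − (-3.65 V) = 7.3 V.
7.3 V / 33.0 µV = 221200. Since 2^17 = 131072 and 2^18 = 262144, N = 18.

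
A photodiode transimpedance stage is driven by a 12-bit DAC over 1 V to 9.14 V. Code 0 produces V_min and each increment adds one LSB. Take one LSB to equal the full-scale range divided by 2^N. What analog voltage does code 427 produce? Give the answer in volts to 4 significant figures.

1.849 V

Span: 9.14 V − (1 V) = 8.14 V. LSB = 8.14 V / 2^12.
V_out = V_min + code × LSB = 1 V + 427 × 8.14 V / 4096
      = 1 + 0.848579 = 1.84858 V.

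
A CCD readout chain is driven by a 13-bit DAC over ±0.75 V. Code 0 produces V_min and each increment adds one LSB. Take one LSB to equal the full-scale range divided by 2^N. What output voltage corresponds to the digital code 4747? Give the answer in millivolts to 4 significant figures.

119.2 mV

Range = 0.75 − (-0.75) = 1.5 V. LSB = 1.5 V / 2^13.
V_out = V_min + code × LSB = -0.75 V + 4747 × 1.5 V / 8192
      = -0.75 V + 0.869202 V = 0.119202 V.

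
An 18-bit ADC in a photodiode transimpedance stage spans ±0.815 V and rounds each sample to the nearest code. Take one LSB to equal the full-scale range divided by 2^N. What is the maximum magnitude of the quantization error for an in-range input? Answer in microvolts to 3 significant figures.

The full-scale span is 0.815 − (-0.815) = 1.63 V.
One LSB is 1.63 V / 262144 = 6.2180 µV.
Worst-case error for round-to-nearest is half an LSB: 3.11 µV.

3.11 µV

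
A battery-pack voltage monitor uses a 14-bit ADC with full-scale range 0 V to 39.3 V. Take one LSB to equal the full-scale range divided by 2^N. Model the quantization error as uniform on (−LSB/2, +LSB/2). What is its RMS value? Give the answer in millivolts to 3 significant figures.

0.692 mV

V_FS = 39.3 V.
Step size = 39.3/16384 V = 2.3987 mV.
σ_q = LSB/√12 = 2.3987 mV/3.4641 = 0.692 mV.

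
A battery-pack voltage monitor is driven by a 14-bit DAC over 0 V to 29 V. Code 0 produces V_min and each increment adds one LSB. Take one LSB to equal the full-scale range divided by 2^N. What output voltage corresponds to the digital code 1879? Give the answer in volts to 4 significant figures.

Range is 29 V. LSB = 29 V / 2^14.
V_out = 0 + 1879 × (29/16384) V
      = 0 + 3.32587 = 3.32587 V.

3.326 V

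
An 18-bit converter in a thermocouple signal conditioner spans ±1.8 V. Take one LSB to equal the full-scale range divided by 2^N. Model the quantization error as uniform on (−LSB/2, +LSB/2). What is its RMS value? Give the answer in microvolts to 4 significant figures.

3.964 µV

Full-scale range = 1.8 V − (-1.8 V) = 3.6 V.
Step size = 3.6/262144 V = 13.7329 µV.
V_rms = LSB/√12 = 13.7329 µV / √12 = 3.964 µV.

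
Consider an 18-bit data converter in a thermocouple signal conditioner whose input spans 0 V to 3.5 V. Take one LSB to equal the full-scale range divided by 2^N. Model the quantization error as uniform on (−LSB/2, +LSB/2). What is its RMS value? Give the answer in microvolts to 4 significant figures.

Span = 3.5 V.
LSB = 3.5 V ÷ 2^18 = 3.5/262144 V = 13.3514 µV.
V_rms = LSB/√12 = 13.3514 µV / √12 = 3.854 µV.

3.854 µV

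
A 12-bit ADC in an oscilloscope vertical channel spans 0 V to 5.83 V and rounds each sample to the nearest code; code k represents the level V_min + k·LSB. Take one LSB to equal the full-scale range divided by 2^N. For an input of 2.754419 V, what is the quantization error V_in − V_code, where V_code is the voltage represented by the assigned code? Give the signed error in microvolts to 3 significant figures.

+256 µV

Span = 5.83 V. LSB = 5.83 V / 2^12 ≈ 1.423 mV.
(2.754419 − (0)) / LSB = 2.754419 × 4096/5.83 = 1935.1801. Nearest integer: k = 1935.
Reconstructed level: 0 + 1935 × 5.83/4096 V = 2.754162598 V.
V_in − V_code = 2.754419 − (2.754162598) = +256 µV.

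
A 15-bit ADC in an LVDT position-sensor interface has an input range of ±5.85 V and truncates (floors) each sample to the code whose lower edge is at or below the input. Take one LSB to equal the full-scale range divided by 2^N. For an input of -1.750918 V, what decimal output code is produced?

11480

The full-scale span is 5.85 − (-5.85) = 11.7 V. LSB = 11.7 V / 2^15 ≈ 357.1 µV.
code = ⌊(V_in − V_min)/LSB⌋ = ⌊(V_in − V_min) × 2^15 / range⌋
     = ⌊(-1.750918 − (-5.85)) × 32768 / 11.7⌋ = ⌊4.099082 × 32768/11.7⌋
     = ⌊11480.232⌋ = 11480.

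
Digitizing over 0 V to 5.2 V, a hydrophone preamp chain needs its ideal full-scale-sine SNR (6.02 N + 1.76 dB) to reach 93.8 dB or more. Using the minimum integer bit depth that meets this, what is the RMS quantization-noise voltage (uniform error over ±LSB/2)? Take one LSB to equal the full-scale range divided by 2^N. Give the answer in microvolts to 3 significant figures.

22.9 µV

Span = 5.2 V.
Solving 6.02 N ≥ 93.8 − 1.76: N ≥ 15.289. Round up → N = 16.
LSB = 5.2 V ÷ 2^16 = 5.2/65536 V = 79.346 µV.
RMS noise = LSB/√12 = 22.9 µV.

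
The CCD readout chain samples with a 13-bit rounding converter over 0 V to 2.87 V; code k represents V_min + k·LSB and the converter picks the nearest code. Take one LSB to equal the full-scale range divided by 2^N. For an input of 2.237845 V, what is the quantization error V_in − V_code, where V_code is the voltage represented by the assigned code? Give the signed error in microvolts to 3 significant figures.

−138 µV

Full-scale range = 2.87 V. LSB = 2.87 V / 2^13 ≈ 350.3 µV.
Position in LSBs: (2.237845 − (0)) × 8192/2.87 = 6387.6050; rounding gives k = 6388.
V_code = 0 + (6388/8192) × 2.87 = 2.237983398 V.
V_in − V_code = 2.237845 − (2.237983398) = −138 µV.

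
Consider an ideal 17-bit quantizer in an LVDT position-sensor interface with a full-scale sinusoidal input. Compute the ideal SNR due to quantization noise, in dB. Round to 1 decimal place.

6.02(17) + 1.76 = 102.34 + 1.76 = 104.10 dB.

104.1 dB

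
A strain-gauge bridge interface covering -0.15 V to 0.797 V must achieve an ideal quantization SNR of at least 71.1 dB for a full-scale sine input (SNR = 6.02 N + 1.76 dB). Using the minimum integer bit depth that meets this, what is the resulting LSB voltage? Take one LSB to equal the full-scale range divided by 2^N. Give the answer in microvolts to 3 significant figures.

Span: 0.797 V − (-0.15 V) = 0.947 V.
Solving 6.02 N ≥ 71.1 − 1.76: N ≥ 11.518. Round up → N = 12.
LSB = 0.947 V / 2^12 = 231 µV.

231 µV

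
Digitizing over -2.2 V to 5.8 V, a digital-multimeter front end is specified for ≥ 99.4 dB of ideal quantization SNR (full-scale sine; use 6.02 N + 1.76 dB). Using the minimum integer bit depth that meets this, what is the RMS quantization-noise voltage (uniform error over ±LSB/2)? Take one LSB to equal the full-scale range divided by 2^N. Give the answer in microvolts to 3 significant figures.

17.6 µV

Span: 5.8 V − (-2.2 V) = 8 V.
Solving 6.02 N ≥ 99.4 − 1.76: N ≥ 16.219. Round up → N = 17.
LSB = 8 V ÷ 2^17 = 8/131072 V = 61.035 µV.
RMS noise = LSB/√12 = 17.6 µV.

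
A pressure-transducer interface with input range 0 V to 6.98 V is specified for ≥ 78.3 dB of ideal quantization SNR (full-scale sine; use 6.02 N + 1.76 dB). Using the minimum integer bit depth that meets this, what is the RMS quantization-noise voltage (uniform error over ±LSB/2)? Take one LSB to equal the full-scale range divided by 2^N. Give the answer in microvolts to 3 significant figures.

Full-scale range = 6.98 V.
N ≥ (78.3 − 1.76)/6.02 = 12.714 → N_min = 13.
One LSB is 6.98 V / 8192 = 0.85205 mV.
V_rms = LSB/√12 = 246 µV.

246 µV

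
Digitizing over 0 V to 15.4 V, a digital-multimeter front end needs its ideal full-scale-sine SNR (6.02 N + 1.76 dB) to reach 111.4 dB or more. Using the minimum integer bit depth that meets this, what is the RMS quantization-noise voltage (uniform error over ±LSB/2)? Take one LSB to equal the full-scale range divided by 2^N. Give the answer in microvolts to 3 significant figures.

8.48 µV

V_FS = 15.4 V.
6.02 N + 1.76 ≥ 111.4 gives N ≥ 18.213, so the minimum integer is 19.
LSB = 15.4 V / 2^19 = 29.373 µV.
V_rms = LSB/√12 = 8.48 µV.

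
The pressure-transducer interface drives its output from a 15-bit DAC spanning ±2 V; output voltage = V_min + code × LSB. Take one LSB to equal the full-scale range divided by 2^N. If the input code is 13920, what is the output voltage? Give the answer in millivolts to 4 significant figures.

The full-scale span is 2 − (-2) = 4 V. LSB = 4 V / 2^15.
V_out = V_min + code × LSB = -2 V + 13920 × 4 V / 32768
      = -2 + 1.69922 = -0.300781 V.

-300.8 mV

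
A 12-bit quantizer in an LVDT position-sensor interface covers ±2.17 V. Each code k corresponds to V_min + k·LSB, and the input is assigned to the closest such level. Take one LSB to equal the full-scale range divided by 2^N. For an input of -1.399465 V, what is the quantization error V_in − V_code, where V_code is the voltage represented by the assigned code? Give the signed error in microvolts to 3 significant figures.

+227 µV

Range = 2.17 − (-2.17) = 4.34 V. LSB = 4.34 V / 2^12 ≈ 1.060 mV.
Position in LSBs: (-1.399465 − (-2.17)) × 4096/4.34 = 727.2146; rounding gives k = 727.
V_code = -2.17 + (727/4096) × 4.34 = -1.399692383 V.
e = -1.399465 − (-1.399692383) = +227 µV.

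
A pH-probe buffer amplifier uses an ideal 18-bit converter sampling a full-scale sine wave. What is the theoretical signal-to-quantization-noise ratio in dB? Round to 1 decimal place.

For an ideal N-bit converter with full-scale sine input, SNR = 6.02 N + 1.76 dB. SNR = 6.02 × 18 + 1.76 = 108.36 + 1.76 = 110.12 dB.

110.1 dB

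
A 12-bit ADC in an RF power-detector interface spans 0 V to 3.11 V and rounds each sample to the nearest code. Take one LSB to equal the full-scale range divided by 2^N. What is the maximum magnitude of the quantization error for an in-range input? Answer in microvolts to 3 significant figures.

380 µV

Full-scale range = 3.11 V.
LSB = 3.11 V ÷ 2^12 = 3.11/4096 V = 0.75928 mV.
Worst-case error for round-to-nearest is half an LSB: 380 µV.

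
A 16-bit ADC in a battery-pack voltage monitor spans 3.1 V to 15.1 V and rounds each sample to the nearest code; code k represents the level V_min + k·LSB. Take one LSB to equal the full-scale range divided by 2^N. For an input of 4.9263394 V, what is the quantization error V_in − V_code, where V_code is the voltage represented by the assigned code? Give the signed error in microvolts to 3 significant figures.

Span: 15.1 V − (3.1 V) = 12 V. LSB = 12 V / 2^16 ≈ 183.1 µV.
(4.9263394 − (3.1)) / LSB = 1.8263394 × 65536/12 = 9974.2482. Nearest integer: k = 9974.
Reconstructed level: 3.1 + 9974 × 12/65536 V = 4.9262939453 V.
V_in − V_code = 4.9263394 − (4.9262939453) = +45.5 µV.

+45.5 µV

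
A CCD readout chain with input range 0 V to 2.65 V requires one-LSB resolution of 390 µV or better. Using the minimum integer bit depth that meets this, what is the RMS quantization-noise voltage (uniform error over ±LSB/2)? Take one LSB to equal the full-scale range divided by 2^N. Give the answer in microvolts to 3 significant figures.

Full-scale range = 2.65 V.
Required number of levels: 2.65/390 µV = 6794.9; smallest N with 2^N ≥ that is 13.
LSB = 2.65 V ÷ 2^13 = 2.65/8192 V = 323.49 µV.
σ_q = LSB/√12 = 323.49 µV/3.4641 = 93.4 µV.

93.4 µV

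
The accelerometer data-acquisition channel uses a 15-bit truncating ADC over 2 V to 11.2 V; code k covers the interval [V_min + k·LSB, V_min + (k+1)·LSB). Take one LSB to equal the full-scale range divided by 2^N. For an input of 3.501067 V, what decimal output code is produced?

The full-scale span is 11.2 − (2) = 9.2 V. LSB = 9.2 V / 2^15 ≈ 280.8 µV.
V_in − V_min = 3.501067 − (2) = 1.501067 V.
Divide by LSB: 1.501067 × 32768/9.2 = 5346.4091.
Truncating gives code 5346.

5346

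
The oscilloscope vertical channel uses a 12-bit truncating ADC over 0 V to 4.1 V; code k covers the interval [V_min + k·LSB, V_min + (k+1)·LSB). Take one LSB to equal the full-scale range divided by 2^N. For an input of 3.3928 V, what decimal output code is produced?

3389

Range is 4.1 V. LSB = 4.1 V / 2^12 ≈ 1.001 mV.
code = ⌊(V_in − V_min)/LSB⌋ = ⌊(V_in − V_min) × 2^12 / range⌋
     = ⌊(3.3928 − (0)) × 4096 / 4.1⌋ = ⌊3.3928 × 4096/4.1⌋
     = ⌊3389.490⌋ = 3389.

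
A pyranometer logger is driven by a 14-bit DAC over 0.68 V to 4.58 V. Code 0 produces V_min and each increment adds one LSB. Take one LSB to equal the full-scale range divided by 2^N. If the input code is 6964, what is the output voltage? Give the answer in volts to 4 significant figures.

2.338 V

The full-scale span is 4.58 − (0.68) = 3.9 V. LSB = 3.9 V / 2^14.
V_out = 0.68 + 6964 × (3.9/16384) V
      = 0.68 + 1.65769 = 2.33769 V.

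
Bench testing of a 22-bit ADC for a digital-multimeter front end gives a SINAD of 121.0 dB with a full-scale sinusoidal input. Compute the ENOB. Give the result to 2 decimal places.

ENOB = (121.0 − 1.76)/6.02 = 19.8073 bits.

19.81 bits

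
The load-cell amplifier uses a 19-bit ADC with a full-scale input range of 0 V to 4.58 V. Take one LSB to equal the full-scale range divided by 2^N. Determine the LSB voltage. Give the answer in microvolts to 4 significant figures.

8.736 µV

Range is 4.58 V.
Number of codes = 2^19 = 524288.
LSB = 4.58 V ÷ 2^19 = 4.58/524288 V = 8.736 µV.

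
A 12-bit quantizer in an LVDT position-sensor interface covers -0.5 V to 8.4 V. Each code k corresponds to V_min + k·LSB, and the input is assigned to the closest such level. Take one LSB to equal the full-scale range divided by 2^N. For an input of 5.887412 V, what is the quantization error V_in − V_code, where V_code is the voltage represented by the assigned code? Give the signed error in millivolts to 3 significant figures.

−0.772 mV

Span: 8.4 V − (-0.5 V) = 8.9 V. LSB = 8.9 V / 2^12 ≈ 2.173 mV.
(5.887412 − (-0.5)) / LSB = 6.387412 × 4096/8.9 = 2939.6449. Nearest integer: k = 2940.
V_code = -0.5 + (2940/4096) × 8.9 = 5.888183594 V.
V_in − V_code = 5.887412 − (5.888183594) = −0.772 mV.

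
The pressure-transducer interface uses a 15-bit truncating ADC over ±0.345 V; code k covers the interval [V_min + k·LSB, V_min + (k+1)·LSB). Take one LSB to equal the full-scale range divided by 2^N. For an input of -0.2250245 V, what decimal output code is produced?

Range = 0.345 − (-0.345) = 0.69 V. LSB = 0.69 V / 2^15 ≈ 21.06 µV.
code = ⌊(V_in − V_min)/LSB⌋ = ⌊(V_in − V_min) × 2^15 / range⌋
     = ⌊(-0.2250245 − (-0.345)) × 32768 / 0.69⌋ = ⌊0.1199755 × 32768/0.69⌋
     = ⌊5697.619⌋ = 5697.

5697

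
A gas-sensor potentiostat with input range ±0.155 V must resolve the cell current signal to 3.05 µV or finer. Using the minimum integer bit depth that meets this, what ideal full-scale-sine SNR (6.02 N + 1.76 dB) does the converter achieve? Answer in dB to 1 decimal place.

104.1 dB

Range = 0.155 − (-0.155) = 0.31 V.
0.31 V / 3.05 µV = 101600. Since 2^16 = 65536 and 2^17 = 131072, N = 17.
6.02(17) + 1.76 = 104.10 dB.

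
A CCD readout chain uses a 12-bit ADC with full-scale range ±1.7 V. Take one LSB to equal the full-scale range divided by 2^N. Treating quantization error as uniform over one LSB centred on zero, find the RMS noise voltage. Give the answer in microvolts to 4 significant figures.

239.6 µV

Range = 1.7 − (-1.7) = 3.4 V.
One LSB is 3.4 V / 4096 = 0.830078 mV.
V_rms = LSB/√12 = 0.830078 mV / √12 = 239.6 µV.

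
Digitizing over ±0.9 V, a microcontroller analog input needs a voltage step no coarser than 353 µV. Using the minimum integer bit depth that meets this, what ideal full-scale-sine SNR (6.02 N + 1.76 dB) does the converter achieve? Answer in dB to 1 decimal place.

Range = 0.9 − (-0.9) = 1.8 V.
Need 2^N ≥ 1.8 V / 353 µV = 5099 → N_min = 13.
Ideal SNR at N = 13: 6.02·13 + 1.76 = 80.0 dB.

80.0 dB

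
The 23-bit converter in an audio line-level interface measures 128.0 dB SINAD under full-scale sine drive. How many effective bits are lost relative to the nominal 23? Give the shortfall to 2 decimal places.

2.03 bits

ENOB = (SINAD − 1.76)/6.02 = (128.0 − 1.76)/6.02 = 20.9701 bits.
23 − 20.9701 = 2.03 bits below nominal.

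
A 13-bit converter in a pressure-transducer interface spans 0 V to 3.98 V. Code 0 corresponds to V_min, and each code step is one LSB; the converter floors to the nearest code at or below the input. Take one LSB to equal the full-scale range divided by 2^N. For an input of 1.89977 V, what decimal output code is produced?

Full-scale range = 3.98 V. LSB = 3.98 V / 2^13 ≈ 485.8 µV.
V_in − V_min = 1.89977 − (0) = 1.89977 V.
Divide by LSB: 1.89977 × 8192/3.98 = 3910.2804.
Truncating gives code 3910.

3910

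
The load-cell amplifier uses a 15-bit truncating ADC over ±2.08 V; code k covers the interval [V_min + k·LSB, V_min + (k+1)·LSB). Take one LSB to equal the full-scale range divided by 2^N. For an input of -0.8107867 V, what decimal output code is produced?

9997

The full-scale span is 2.08 − (-2.08) = 4.16 V. LSB = 4.16 V / 2^15 ≈ 127.0 µV.
V_in − V_min = -0.8107867 − (-2.08) = 1.2692133 V.
Divide by LSB: 1.2692133 × 32768/4.16 = 9997.4955.
Truncating gives code 9997.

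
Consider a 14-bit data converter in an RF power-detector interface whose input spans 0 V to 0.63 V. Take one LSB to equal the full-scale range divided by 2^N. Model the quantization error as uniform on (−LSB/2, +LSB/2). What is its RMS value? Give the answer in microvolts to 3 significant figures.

Range is 0.63 V.
LSB = 0.63 V / 2^14 = 38.452 µV.
RMS of a uniform error over width LSB is LSB/√12 = 11.1 µV.

11.1 µV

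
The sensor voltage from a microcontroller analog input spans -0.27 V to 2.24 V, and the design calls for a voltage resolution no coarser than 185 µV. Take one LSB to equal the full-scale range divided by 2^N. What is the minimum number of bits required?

14 bits

Span: 2.24 V − (-0.27 V) = 2.51 V.
Need 2^N ≥ 2.51 V / 185 µV = 13570 → N_min = 14.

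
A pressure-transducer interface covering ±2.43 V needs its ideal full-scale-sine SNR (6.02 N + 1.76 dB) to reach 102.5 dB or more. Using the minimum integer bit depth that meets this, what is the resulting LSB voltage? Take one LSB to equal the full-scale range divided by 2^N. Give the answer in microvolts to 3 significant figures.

Full-scale range = 2.43 V − (-2.43 V) = 4.86 V.
Solving 6.02 N ≥ 102.5 − 1.76: N ≥ 16.734. Round up → N = 17.
One LSB is 4.86 V / 131072 = 37.1 µV.

37.1 µV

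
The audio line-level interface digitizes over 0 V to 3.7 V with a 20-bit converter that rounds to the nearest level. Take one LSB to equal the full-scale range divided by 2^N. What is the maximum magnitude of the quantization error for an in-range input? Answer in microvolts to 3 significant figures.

V_FS = 3.7 V.
One LSB is 3.7 V / 1048576 = 3.5286 µV.
A rounding quantizer has |error| ≤ LSB/2 = 1.76 µV.

1.76 µV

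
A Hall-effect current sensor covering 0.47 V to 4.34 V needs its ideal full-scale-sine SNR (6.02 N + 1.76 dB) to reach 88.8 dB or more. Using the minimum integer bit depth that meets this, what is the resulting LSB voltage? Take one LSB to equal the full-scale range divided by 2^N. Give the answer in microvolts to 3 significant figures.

118 µV

The full-scale span is 4.34 − (0.47) = 3.87 V.
Solving 6.02 N ≥ 88.8 − 1.76: N ≥ 14.458. Round up → N = 15.
Step size = 3.87/32768 V = 118 µV.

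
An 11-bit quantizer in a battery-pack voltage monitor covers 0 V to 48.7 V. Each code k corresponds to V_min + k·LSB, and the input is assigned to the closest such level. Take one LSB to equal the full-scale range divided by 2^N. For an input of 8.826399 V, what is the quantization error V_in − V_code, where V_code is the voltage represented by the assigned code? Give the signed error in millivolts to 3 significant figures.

+4.28 mV

Span = 48.7 V. LSB = 48.7 V / 2^11 ≈ 23.78 mV.
(V_in − V_min)/LSB = (8.826399 − (0)) × 2048/48.7 = 371.1800 → nearest code k = 371.
V_code = 0 + (371/2048) × 48.7 = 8.822119141 V.
e = 8.826399 − (8.822119141) = +4.28 mV.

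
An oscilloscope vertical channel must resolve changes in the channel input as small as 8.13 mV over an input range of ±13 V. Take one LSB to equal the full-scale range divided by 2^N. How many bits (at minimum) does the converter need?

Range = 13 − (-13) = 26 V.
Need 2^N ≥ 26 V / 8.13 mV = 3198 → N_min = 12.

12 bits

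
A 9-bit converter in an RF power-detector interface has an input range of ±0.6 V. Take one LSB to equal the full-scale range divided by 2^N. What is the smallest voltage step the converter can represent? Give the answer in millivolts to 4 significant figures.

Range = 0.6 − (-0.6) = 1.2 V.
Number of codes = 2^9 = 512.
LSB = 1.2 V / 2^9 = 2.344 mV.

2.344 mV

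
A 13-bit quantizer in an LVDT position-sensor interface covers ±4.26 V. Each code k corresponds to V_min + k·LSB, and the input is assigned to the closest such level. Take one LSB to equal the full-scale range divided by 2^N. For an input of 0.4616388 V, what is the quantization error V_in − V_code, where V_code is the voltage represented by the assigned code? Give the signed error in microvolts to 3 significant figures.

The full-scale span is 4.26 − (-4.26) = 8.52 V. LSB = 8.52 V / 2^13 ≈ 1.040 mV.
Position in LSBs: (0.4616388 − (-4.26)) × 8192/8.52 = 4539.8668; rounding gives k = 4540.
V_code = -4.26 + (4540/8192) × 8.52 = 0.4617773438 V.
Error = V_in − V_code = 0.4616388 − (0.4617773438) = −139 µV.

−139 µV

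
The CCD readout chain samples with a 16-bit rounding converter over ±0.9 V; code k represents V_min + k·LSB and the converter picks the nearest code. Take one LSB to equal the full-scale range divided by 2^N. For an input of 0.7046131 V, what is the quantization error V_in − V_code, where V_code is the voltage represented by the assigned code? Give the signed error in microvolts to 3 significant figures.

+4.95 µV

Span: 0.9 V − (-0.9 V) = 1.8 V. LSB = 1.8 V / 2^16 ≈ 27.47 µV.
Position in LSBs: (0.7046131 − (-0.9)) × 65536/1.8 = 58422.1801; rounding gives k = 58422.
V_code = -0.9 + (58422/65536) × 1.8 = 0.70460815430 V.
Error = V_in − V_code = 0.7046131 − (0.70460815430) = +4.95 µV.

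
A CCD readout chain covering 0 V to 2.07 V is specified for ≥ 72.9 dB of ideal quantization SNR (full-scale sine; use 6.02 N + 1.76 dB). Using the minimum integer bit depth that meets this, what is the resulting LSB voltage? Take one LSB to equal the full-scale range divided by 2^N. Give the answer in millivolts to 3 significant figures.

Span = 2.07 V.
6.02 N + 1.76 ≥ 72.9 gives N ≥ 11.817, so the minimum integer is 12.
LSB = 2.07 V / 2^12 = 0.505 mV.

0.505 mV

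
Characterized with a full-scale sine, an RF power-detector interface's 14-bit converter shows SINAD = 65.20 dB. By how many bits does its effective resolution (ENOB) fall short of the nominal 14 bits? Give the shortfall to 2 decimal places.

Effective bits = (65.20 − 1.76)/6.02 = 10.5382.
14 − 10.5382 = 3.46 bits below nominal.

3.46 bits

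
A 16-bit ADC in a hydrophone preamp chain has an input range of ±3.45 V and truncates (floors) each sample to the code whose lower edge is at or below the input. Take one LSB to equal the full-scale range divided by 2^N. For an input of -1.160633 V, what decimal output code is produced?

Span: 3.45 V − (-3.45 V) = 6.9 V. LSB = 6.9 V / 2^16 ≈ 105.3 µV.
V_in − V_min = -1.160633 − (-3.45) = 2.289367 V.
Divide by LSB: 2.289367 × 65536/6.9 = 21744.3414.
Truncating gives code 21744.

21744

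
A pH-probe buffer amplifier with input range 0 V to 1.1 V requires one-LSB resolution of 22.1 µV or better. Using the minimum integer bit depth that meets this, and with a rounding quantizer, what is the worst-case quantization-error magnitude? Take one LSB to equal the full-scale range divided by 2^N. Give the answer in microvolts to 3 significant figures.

8.39 µV

Full-scale range = 1.1 V.
1.1 V / 22.1 µV = 49770. Since 2^15 = 32768 and 2^16 = 65536, N = 16.
LSB = 1.1 V / 2^16 = 16.785 µV.
Max error for round-to-nearest is LSB/2 = 8.39 µV.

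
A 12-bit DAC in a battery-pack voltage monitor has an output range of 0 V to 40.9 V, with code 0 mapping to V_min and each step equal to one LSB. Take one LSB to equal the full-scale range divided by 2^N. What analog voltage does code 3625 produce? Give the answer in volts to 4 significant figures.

36.20 V

Full-scale range = 40.9 V. LSB = 40.9 V / 2^12.
V_out = V_min + code × LSB = 0 V + 3625 × 40.9 V / 4096
      = 0 V + 36.1969 V = 36.1969 V.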